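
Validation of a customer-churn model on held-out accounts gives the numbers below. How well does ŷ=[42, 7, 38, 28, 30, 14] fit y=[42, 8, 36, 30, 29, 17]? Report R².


ȳ = 27
SS_res = Σ(y-ŷ)² = 19
SS_tot = Σ(y-ȳ)² = 780
R² = 1 - SS_res/SS_tot = 1 - 0.0244 = 0.9756

0.9756


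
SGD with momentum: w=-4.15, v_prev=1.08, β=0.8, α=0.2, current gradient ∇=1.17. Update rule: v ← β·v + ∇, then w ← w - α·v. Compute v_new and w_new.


v_new = 0.8·1.08 + 1.17 = 0.864 + 1.17 = 2.034
w_new = -4.15 - 0.2·2.034 = -4.15 - 0.4068 = -4.5568

v_new=2.034, w_new=-4.5568


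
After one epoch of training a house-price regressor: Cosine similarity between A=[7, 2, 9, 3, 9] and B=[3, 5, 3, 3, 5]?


A·B = 7·3 + 2·5 + 9·3 + 3·3 + 9·5 = 112
‖A‖ = √224 = 14.9666, ‖B‖ = √77 = 8.775
cos = 112/(√224·√77) = 112/√17248 = 0.8528

0.8528


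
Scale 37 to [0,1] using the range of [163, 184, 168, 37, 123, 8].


min=8, max=184
(37-8)/(184-8) = 29/176 = 0.1648

0.1648


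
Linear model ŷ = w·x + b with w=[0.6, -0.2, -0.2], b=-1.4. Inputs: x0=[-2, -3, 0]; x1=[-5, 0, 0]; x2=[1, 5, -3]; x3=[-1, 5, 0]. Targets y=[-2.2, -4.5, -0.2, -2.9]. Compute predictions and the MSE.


ŷ0 = (0.6)·(-2) + (-0.2)·(-3) + (-0.2)·(0) - 1.4 = -2.0
ŷ1 = (0.6)·(-5) + (-0.2)·(0) + (-0.2)·(0) - 1.4 = -4.4
ŷ2 = (0.6)·(1) + (-0.2)·(5) + (-0.2)·(-3) - 1.4 = -1.2
ŷ3 = (0.6)·(-1) + (-0.2)·(5) + (-0.2)·(0) - 1.4 = -3.0
errors² = [0.04, 0.01, 1.0, 0.01]
MSE = 1.0600/4 = 0.265

0.265


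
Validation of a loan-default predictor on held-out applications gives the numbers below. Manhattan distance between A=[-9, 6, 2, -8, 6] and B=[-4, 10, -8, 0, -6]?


d = |-9+ 4| + |6-10| + |2+ 8| + |-8-0| + |6+ 6|
  = 5 + 4 + 10 + 8 + 12
  = 39

39


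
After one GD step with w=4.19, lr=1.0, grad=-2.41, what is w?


w_new = w - α·∇
= 4.19 - 1.0·-2.41
= 4.19 + 2.41
= 6.6

6.6


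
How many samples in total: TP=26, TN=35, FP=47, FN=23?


Total = TP + TN + FP + FN
= 26 + 35 + 47 + 23
= 131
(Predicted positive: 73, predicted negative: 58)

131


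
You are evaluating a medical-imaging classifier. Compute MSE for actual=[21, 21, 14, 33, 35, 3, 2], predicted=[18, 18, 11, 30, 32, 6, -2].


Squared errors: (21-18)²=9, (21-18)²=9, (14-11)²=9, (33-30)²=9, (35-32)²=9, (3-6)²=9, (2+ 2)²=16
Sum = 70
MSE = 70/7 = 10

10


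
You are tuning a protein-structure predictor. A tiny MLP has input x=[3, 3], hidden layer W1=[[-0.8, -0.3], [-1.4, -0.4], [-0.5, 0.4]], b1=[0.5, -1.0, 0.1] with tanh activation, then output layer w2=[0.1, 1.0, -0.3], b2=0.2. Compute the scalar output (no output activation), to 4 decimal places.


z1[0] = (-0.8)·(3) + (-0.3)·(3) + 0.5 = -2.8
z1[1] = (-1.4)·(3) + (-0.4)·(3) - 1.0 = -6.4
z1[2] = (-0.5)·(3) + (0.4)·(3) + 0.1 = -0.2
h = tanh(z1) = [-0.9926, -1.0, -0.1974]
output = (0.1)·(-0.9926) + (1.0)·(-1.0) + (-0.3)·(-0.1974) + 0.2 = -0.84

-0.84


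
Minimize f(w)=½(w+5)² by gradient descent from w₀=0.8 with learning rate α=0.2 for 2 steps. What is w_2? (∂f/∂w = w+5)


step 1: grad = 0.8+5 = 5.8; w = 0.8 - 0.2·(5.8) = -0.36
step 2: grad = -0.36+5 = 4.64; w = -0.36 - 0.2·(4.64) = -1.288

-1.288


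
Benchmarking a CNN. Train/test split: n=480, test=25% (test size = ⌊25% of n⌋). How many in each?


Test = ⌊480·25/100⌋ = 120
Train = 480 - 120 = 360

Train: 360, Test: 120


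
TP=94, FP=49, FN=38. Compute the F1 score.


Precision = 94/143 = 0.6573
Recall = 94/132 = 0.7121
F1 = 2·P·R/(P+R) = 2·TP/(2·TP+FP+FN) = 188/(188+49+38) = 188/275 = 0.6836

0.6836


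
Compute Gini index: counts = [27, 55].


Probabilities: [27/82, 55/82] ≈ [0.3293, 0.6707]
Σpᵢ² = (729 + 3025)/82² = 3754/6724
Gini = 1 - Σpᵢ² = 1 - 3754/6724 = 0.4417

0.4417


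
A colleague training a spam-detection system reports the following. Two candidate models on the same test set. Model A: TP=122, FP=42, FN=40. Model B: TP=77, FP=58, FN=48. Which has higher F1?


Model A: P=122/164=0.7439, R=122/162=0.7531, F1=2PR/(P+R)=2TP/(2TP+FP+FN)=244/326=0.7485
Model B: P=77/135=0.5704, R=77/125=0.616, F1=2PR/(P+R)=2TP/(2TP+FP+FN)=154/260=0.5923
0.7485 > 0.5923 → Model A

Model A


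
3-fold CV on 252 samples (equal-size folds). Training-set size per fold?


Fold size = 252/3 = 84
Training per fold = 252 - 84 = 168

168


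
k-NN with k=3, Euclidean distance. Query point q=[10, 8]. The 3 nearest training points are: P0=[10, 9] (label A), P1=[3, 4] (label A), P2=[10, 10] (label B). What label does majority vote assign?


d(q,P0) = 1.0  (label A)
d(q,P1) = 8.0623  (label A)
d(q,P2) = 2.0  (label B)
Votes: A=2, B=1
Majority → A

A


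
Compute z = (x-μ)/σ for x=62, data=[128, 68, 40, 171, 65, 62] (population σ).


μ = 89, σ = 45.4459
z = (62 - 89)/45.4459 = -0.5941

-0.5941


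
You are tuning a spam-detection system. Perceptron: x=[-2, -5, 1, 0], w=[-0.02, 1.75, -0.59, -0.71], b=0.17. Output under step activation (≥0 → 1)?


z = (-2)·(-0.02) + (-5)·(1.75) + (1)·(-0.59) + (0)·(-0.71) + 0.17
  = -9.13
step(z) = 0 (z<0)

0


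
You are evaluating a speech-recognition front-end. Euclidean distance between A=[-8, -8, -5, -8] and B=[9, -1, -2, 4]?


d = √((-8-9)² + (-8+ 1)² + (-5+ 2)² + (-8-4)²)
  = √(289 + 49 + 9 + 144)
  = √491 = 22.1585

22.1585


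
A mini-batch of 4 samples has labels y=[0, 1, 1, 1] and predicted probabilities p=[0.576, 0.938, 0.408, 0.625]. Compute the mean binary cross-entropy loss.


L[0] = -ln(1-0.576) = -ln(0.424) = 0.858
L[1] = -ln(0.938) = 0.064
L[2] = -ln(0.408) = 0.8965
L[3] = -ln(0.625) = 0.47
mean = (0.858 + 0.064 + 0.8965 + 0.47)/4 = 0.5721

0.5721


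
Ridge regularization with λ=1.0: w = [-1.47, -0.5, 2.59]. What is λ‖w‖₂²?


‖w‖₂² = (-1.47)² + (-0.5)² + (2.59)²
     = 2.1609 + 0.25 + 6.7081
     = 9.119
λ·‖w‖₂² = 1.0·9.119 = 9.119

9.119


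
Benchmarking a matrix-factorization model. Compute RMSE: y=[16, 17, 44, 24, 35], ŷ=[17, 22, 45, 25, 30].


MSE = 53/5 = 10.6
RMSE = √(53/5) = 3.2558

3.2558


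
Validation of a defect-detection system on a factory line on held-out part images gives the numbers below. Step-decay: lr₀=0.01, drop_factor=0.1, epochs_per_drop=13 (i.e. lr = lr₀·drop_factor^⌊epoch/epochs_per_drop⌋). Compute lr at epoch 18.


n_drops = ⌊18/13⌋ = 1
lr = 0.01·0.1^1 = 0.01·0.1 = 0.001

0.001


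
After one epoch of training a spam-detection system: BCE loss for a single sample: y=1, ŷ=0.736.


BCE = -[y·ln(p) + (1-y)·ln(1-p)]
= -1·ln(0.736) - 0
= -ln(0.736) = 0.3065

0.3065


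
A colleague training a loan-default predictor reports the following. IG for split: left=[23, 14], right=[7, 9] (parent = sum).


Parent = [30, 23], H_parent = 0.9874
H_left = 0.9569 (n=37), H_right = 0.9887 (n=16)
H_children = (37/53)·0.9569 + (16/53)·0.9887 = 0.9665
IG = 0.9874 - 0.9665 = 0.0209

0.0209


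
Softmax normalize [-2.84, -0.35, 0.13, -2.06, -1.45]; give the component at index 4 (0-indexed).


Exponentials: e^-2.84=0.0584, e^-0.35=0.7047, e^0.13=1.1388, e^-2.06=0.1275, e^-1.45=0.2346
Sum = 2.264
Softmax = [0.0258, 0.3113, 0.503, 0.0563, 0.1036]
p[4] = 0.2346/2.264 = 0.1036

0.1036


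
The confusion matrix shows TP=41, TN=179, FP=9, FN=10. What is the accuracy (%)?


Accuracy = (TP+TN)/(TP+TN+FP+FN)
= (41+179)/(239)
= 220/239 = 92.05%

92.05%


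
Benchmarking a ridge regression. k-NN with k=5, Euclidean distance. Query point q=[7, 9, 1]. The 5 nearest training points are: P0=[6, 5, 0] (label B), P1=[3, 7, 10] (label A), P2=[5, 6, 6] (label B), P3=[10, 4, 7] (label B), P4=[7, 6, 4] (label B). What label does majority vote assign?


d(q,P0) = 4.2426  (label B)
d(q,P1) = 10.0499  (label A)
d(q,P2) = 6.1644  (label B)
d(q,P3) = 8.3666  (label B)
d(q,P4) = 4.2426  (label B)
Votes: A=1, B=4
Majority → B

B


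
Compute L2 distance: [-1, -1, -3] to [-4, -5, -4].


d = √((-1+ 4)² + (-1+ 5)² + (-3+ 4)²)
  = √(9 + 16 + 1)
  = √26 = 5.099

5.099


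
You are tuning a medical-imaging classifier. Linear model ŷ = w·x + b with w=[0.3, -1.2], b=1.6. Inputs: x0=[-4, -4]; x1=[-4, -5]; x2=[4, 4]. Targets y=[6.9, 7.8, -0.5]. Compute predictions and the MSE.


ŷ0 = (0.3)·(-4) + (-1.2)·(-4) + 1.6 = 5.2
ŷ1 = (0.3)·(-4) + (-1.2)·(-5) + 1.6 = 6.4
ŷ2 = (0.3)·(4) + (-1.2)·(4) + 1.6 = -2.0
errors² = [2.89, 1.96, 2.25]
MSE = 7.1000/3 = 2.3667

2.3667


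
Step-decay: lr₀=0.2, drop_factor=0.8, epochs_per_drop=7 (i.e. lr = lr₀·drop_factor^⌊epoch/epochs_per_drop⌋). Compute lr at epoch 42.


n_drops = ⌊42/7⌋ = 6
lr = 0.2·0.8^6 = 0.2·0.262144 = 0.0524288

0.0524288


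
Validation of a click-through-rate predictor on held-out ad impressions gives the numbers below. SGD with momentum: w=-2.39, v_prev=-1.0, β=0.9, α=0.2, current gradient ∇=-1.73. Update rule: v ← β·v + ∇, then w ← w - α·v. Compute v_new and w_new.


v_new = 0.9·-1.0 - 1.73 = -0.9 - 1.73 = -2.63
w_new = -2.39 - 0.2·-2.63 = -2.39 + 0.526 = -1.864

v_new=-2.63, w_new=-1.864


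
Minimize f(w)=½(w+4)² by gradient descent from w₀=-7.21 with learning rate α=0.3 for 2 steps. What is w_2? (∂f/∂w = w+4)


step 1: grad = -7.21+4 = -3.21; w = -7.21 - 0.3·(-3.21) = -6.247
step 2: grad = -6.247+4 = -2.247; w = -6.247 - 0.3·(-2.247) = -5.5729

-5.5729


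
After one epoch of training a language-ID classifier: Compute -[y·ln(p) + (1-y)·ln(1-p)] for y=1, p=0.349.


BCE = -[y·ln(p) + (1-y)·ln(1-p)]
= -1·ln(0.349) - 0
= -ln(0.349) = 1.0527

1.0527


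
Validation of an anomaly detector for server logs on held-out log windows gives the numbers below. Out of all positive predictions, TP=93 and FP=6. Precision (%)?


Precision = TP/(TP+FP)
= 93/(93+6)
= 93/99 = 93.94%

93.94%


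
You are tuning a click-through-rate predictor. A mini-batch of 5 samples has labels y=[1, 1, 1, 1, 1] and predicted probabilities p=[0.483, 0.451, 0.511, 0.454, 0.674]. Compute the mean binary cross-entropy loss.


L[0] = -ln(0.483) = 0.7277
L[1] = -ln(0.451) = 0.7963
L[2] = -ln(0.511) = 0.6714
L[3] = -ln(0.454) = 0.7897
L[4] = -ln(0.674) = 0.3945
mean = (0.7277 + 0.7963 + 0.6714 + 0.7897 + 0.3945)/5 = 0.6759

0.6759


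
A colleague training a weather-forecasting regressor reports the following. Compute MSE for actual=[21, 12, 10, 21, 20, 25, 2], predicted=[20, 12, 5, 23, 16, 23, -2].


Squared errors: (21-20)²=1, (12-12)²=0, (10-5)²=25, (21-23)²=4, (20-16)²=16, (25-23)²=4, (2+ 2)²=16
Sum = 66
MSE = 66/7 = 66/7

66/7


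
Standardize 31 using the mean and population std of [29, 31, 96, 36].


μ = 48, σ = 27.8298
z = (31 - 48)/27.8298 = -0.6109

-0.6109


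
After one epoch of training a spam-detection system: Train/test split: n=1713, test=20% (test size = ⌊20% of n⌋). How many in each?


Test = ⌊1713·20/100⌋ = 342
Train = 1713 - 342 = 1371

Train: 1371, Test: 342


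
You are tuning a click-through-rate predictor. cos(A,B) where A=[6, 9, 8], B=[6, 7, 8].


A·B = 6·6 + 9·7 + 8·8 = 163
‖A‖ = √181 = 13.4536, ‖B‖ = √149 = 12.2066
cos = 163/(√181·√149) = 163/√26969 = 0.9926

0.9926


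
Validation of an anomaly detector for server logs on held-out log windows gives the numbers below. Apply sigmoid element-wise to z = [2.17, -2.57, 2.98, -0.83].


σ(2.17) = 1/(1+e^-2.17) = 0.8975
σ(-2.57) = 1/(1+e^2.57) = 0.0711
σ(2.98) = 1/(1+e^-2.98) = 0.9517
σ(-0.83) = 1/(1+e^0.83) = 0.3036
result = [0.8975, 0.0711, 0.9517, 0.3036]

[0.8975, 0.0711, 0.9517, 0.3036]


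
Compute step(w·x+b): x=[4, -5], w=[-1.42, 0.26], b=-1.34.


z = (4)·(-1.42) + (-5)·(0.26) - 1.34
  = -8.32
step(z) = 0 (z<0)

0


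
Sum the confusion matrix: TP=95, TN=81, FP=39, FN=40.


Total = TP + TN + FP + FN
= 95 + 81 + 39 + 40
= 255
(Predicted positive: 134, predicted negative: 121)

255


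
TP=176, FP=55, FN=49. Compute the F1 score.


Precision = 176/231 = 0.7619
Recall = 176/225 = 0.7822
F1 = 2·P·R/(P+R) = 2·TP/(2·TP+FP+FN) = 352/(352+55+49) = 352/456 = 0.7719

0.7719


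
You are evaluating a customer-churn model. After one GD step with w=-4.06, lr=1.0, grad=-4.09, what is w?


w_new = w - α·∇
= -4.06 - 1.0·-4.09
= -4.06 + 4.09
= 0.03

0.03


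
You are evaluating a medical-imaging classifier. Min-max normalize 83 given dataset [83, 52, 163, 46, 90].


min=46, max=163
(83-46)/(163-46) = 37/117 = 0.3162

0.3162


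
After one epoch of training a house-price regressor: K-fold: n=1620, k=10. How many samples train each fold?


Fold size = 1620/10 = 162
Training per fold = 1620 - 162 = 1458

1458


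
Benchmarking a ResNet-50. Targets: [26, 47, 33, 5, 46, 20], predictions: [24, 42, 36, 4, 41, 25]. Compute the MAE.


Absolute errors: |26-24|=2, |47-42|=5, |33-36|=3, |5-4|=1, |46-41|=5, |20-25|=5
Sum = 21
MAE = 21/6 = 7/2

7/2


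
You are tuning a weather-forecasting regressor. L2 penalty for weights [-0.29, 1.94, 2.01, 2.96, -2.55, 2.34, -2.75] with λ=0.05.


‖w‖₂² = (-0.29)² + (1.94)² + (2.01)² + (2.96)² + (-2.55)² + (2.34)² + (-2.75)²
     = 0.0841 + 3.7636 + 4.0401 + 8.7616 + 6.5025 + 5.4756 + 7.5625
     = 36.19
λ·‖w‖₂² = 0.05·36.19 = 1.8095

1.8095


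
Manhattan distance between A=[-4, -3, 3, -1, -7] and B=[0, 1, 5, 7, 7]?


d = |-4-0| + |-3-1| + |3-5| + |-1-7| + |-7-7|
  = 4 + 4 + 2 + 8 + 14
  = 32

32


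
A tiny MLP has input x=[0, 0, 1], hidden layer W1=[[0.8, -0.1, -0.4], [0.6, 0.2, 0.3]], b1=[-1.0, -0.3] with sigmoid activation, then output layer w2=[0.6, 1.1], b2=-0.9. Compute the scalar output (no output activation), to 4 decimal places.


z1[0] = (0.8)·(0) + (-0.1)·(0) + (-0.4)·(1) - 1.0 = -1.4
z1[1] = (0.6)·(0) + (0.2)·(0) + (0.3)·(1) - 0.3 = 0.0
h = sigmoid(z1) = [0.1978, 0.5]
output = (0.6)·(0.1978) + (1.1)·(0.5) - 0.9 = -0.2313

-0.2313


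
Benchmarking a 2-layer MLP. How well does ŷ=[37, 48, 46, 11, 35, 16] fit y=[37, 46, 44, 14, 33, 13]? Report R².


ȳ = 31.1667
SS_res = Σ(y-ŷ)² = 30
SS_tot = Σ(y-ȳ)² = 1046.83
R² = 1 - SS_res/SS_tot = 1 - 0.0287 = 0.9713

0.9713


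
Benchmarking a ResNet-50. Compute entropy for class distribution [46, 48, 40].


Probabilities: [46/134, 48/134, 40/134] ≈ [0.3433, 0.3582, 0.2985]
H = -((46/134)·log₂(46/134) + (48/134)·log₂(48/134) + (40/134)·log₂(40/134))
  = 1.5807 bits

1.5807 bits


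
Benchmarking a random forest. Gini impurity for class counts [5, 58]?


Probabilities: [5/63, 58/63] ≈ [0.0794, 0.9206]
Σpᵢ² = (25 + 3364)/63² = 3389/3969
Gini = 1 - Σpᵢ² = 1 - 3389/3969 = 0.1461

0.1461


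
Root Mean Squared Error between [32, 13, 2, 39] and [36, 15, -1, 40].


MSE = 30/4 = 7.5
RMSE = √(30/4) = 2.7386

2.7386


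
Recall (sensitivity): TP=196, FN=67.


Recall = TP/(TP+FN)
= 196/(196+67)
= 196/263 = 74.52%

74.52%


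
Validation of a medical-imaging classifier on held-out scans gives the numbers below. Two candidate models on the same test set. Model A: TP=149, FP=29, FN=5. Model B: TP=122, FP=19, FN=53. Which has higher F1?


Model A: P=149/178=0.8371, R=149/154=0.9675, F1=2PR/(P+R)=2TP/(2TP+FP+FN)=298/332=0.8976
Model B: P=122/141=0.8652, R=122/175=0.6971, F1=2PR/(P+R)=2TP/(2TP+FP+FN)=244/316=0.7722
0.8976 > 0.7722 → Model A

Model A


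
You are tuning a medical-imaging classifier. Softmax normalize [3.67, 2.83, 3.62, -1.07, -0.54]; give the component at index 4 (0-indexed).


Exponentials: e^3.67=39.2519, e^2.83=16.9455, e^3.62=37.3376, e^-1.07=0.343, e^-0.54=0.5827
Sum = 94.4607
Softmax = [0.4155, 0.1794, 0.3953, 0.0036, 0.0062]
p[4] = 0.5827/94.4607 = 0.0062

0.0062


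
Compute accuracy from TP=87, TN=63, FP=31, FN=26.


Accuracy = (TP+TN)/(TP+TN+FP+FN)
= (87+63)/(207)
= 150/207 = 72.46%

72.46%


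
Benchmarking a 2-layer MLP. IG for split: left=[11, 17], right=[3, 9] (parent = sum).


Parent = [14, 26], H_parent = 0.9341
H_left = 0.9666 (n=28), H_right = 0.8113 (n=12)
H_children = (28/40)·0.9666 + (12/40)·0.8113 = 0.92
IG = 0.9341 - 0.92 = 0.0141

0.0141


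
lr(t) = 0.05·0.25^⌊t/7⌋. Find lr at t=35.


n_drops = ⌊35/7⌋ = 5
lr = 0.05·0.25^5 = 0.05·0.0009765625 = 0.000048828125

0.000048828125


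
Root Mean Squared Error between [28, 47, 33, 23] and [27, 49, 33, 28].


MSE = 30/4 = 7.5
RMSE = √(30/4) = 2.7386

2.7386


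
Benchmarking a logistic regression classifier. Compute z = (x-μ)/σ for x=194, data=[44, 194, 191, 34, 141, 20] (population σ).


μ = 104, σ = 73.7044
z = (194 - 104)/73.7044 = 1.2211

1.2211


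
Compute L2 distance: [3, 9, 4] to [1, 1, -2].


d = √((3-1)² + (9-1)² + (4+ 2)²)
  = √(4 + 64 + 36)
  = √104 = 10.198

10.198


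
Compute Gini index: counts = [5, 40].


Probabilities: [5/45, 40/45] ≈ [0.1111, 0.8889]
Σpᵢ² = (25 + 1600)/45² = 1625/2025
Gini = 1 - Σpᵢ² = 1 - 1625/2025 = 0.1975

0.1975


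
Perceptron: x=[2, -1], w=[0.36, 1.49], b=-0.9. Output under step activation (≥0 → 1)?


z = (2)·(0.36) + (-1)·(1.49) - 0.9
  = -1.67
step(z) = 0 (z<0)

0


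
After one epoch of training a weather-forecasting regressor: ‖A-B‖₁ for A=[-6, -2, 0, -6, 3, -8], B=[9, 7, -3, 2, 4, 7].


d = |-6-9| + |-2-7| + |0+ 3| + |-6-2| + |3-4| + |-8-7|
  = 15 + 9 + 3 + 8 + 1 + 15
  = 51

51


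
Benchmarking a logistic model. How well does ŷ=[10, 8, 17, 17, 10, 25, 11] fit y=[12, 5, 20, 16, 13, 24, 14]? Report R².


ȳ = 14.8571
SS_res = Σ(y-ŷ)² = 42
SS_tot = Σ(y-ȳ)² = 220.86
R² = 1 - SS_res/SS_tot = 1 - 0.1902 = 0.8098

0.8098


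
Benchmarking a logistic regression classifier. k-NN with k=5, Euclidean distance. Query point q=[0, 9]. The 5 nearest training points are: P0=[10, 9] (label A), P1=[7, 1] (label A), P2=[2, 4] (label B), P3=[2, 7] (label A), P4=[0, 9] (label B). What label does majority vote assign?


d(q,P0) = 10.0  (label A)
d(q,P1) = 10.6301  (label A)
d(q,P2) = 5.3852  (label B)
d(q,P3) = 2.8284  (label A)
d(q,P4) = 0.0  (label B)
Votes: A=3, B=2
Majority → A

A


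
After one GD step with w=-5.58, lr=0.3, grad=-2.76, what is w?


w_new = w - α·∇
= -5.58 - 0.3·-2.76
= -5.58 + 0.828
= -4.752

-4.752


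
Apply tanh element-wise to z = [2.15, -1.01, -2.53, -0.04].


tanh(2.15) = 0.9732
tanh(-1.01) = -0.7658
tanh(-2.53) = -0.9874
tanh(-0.04) = -0.04
result = [0.9732, -0.7658, -0.9874, -0.04]

[0.9732, -0.7658, -0.9874, -0.04]


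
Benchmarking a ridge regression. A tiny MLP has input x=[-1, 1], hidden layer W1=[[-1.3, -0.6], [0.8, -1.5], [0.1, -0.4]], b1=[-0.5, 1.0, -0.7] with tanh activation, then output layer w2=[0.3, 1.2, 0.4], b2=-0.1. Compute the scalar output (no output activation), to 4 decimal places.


z1[0] = (-1.3)·(-1) + (-0.6)·(1) - 0.5 = 0.2
z1[1] = (0.8)·(-1) + (-1.5)·(1) + 1.0 = -1.3
z1[2] = (0.1)·(-1) + (-0.4)·(1) - 0.7 = -1.2
h = tanh(z1) = [0.1974, -0.8617, -0.8337]
output = (0.3)·(0.1974) + (1.2)·(-0.8617) + (0.4)·(-0.8337) - 0.1 = -1.4083

-1.4083


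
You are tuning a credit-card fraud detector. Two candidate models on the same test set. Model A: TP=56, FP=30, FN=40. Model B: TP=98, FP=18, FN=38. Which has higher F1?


Model A: P=56/86=0.6512, R=56/96=0.5833, F1=2PR/(P+R)=2TP/(2TP+FP+FN)=112/182=0.6154
Model B: P=98/116=0.8448, R=98/136=0.7206, F1=2PR/(P+R)=2TP/(2TP+FP+FN)=196/252=0.7778
0.6154 < 0.7778 → Model B

Model B


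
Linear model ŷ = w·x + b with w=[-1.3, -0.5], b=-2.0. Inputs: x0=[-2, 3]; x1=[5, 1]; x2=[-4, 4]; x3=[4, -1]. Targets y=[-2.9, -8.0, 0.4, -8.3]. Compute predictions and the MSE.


ŷ0 = (-1.3)·(-2) + (-0.5)·(3) - 2.0 = -0.9
ŷ1 = (-1.3)·(5) + (-0.5)·(1) - 2.0 = -9.0
ŷ2 = (-1.3)·(-4) + (-0.5)·(4) - 2.0 = 1.2
ŷ3 = (-1.3)·(4) + (-0.5)·(-1) - 2.0 = -6.7
errors² = [4.0, 1.0, 0.64, 2.56]
MSE = 8.2000/4 = 2.05

2.05


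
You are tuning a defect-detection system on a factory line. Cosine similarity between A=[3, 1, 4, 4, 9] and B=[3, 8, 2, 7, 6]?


A·B = 3·3 + 1·8 + 4·2 + 4·7 + 9·6 = 107
‖A‖ = √123 = 11.0905, ‖B‖ = √162 = 12.7279
cos = 107/(√123·√162) = 107/√19926 = 0.758

0.758


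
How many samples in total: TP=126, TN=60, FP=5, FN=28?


Total = TP + TN + FP + FN
= 126 + 60 + 5 + 28
= 219
(Predicted positive: 131, predicted negative: 88)

219


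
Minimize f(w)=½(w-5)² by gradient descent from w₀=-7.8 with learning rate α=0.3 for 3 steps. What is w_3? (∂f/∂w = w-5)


step 1: grad = -7.8-5 = -12.8; w = -7.8 - 0.3·(-12.8) = -3.96
step 2: grad = -3.96-5 = -8.96; w = -3.96 - 0.3·(-8.96) = -1.272
step 3: grad = -1.272-5 = -6.272; w = -1.272 - 0.3·(-6.272) = 0.6096

0.6096


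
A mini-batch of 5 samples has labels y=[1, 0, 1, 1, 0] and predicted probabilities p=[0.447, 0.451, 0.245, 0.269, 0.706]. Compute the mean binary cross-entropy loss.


L[0] = -ln(0.447) = 0.8052
L[1] = -ln(1-0.451) = -ln(0.549) = 0.5997
L[2] = -ln(0.245) = 1.4065
L[3] = -ln(0.269) = 1.313
L[4] = -ln(1-0.706) = -ln(0.294) = 1.2242
mean = (0.8052 + 0.5997 + 1.4065 + 1.313 + 1.2242)/5 = 1.0697

1.0697


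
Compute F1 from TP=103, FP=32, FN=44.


Precision = 103/135 = 0.763
Recall = 103/147 = 0.7007
F1 = 2·P·R/(P+R) = 2·TP/(2·TP+FP+FN) = 206/(206+32+44) = 206/282 = 0.7305

0.7305


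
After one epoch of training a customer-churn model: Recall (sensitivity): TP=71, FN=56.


Recall = TP/(TP+FN)
= 71/(71+56)
= 71/127 = 55.91%

55.91%


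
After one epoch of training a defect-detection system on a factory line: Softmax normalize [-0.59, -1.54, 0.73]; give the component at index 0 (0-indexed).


Exponentials: e^-0.59=0.5543, e^-1.54=0.2144, e^0.73=2.0751
Sum = 2.8438
Softmax = [0.1949, 0.0754, 0.7297]
p[0] = 0.5543/2.8438 = 0.1949

0.1949


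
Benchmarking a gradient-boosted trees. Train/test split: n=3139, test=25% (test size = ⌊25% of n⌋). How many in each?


Test = ⌊3139·25/100⌋ = 784
Train = 3139 - 784 = 2355

Train: 2355, Test: 784


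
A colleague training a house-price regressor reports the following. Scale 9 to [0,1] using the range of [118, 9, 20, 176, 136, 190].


min=9, max=190
(9-9)/(190-9) = 0/181 = 0.0

0.0


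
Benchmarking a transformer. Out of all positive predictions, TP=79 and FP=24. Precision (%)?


Precision = TP/(TP+FP)
= 79/(79+24)
= 79/103 = 76.7%

76.7%


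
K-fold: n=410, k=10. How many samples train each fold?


Fold size = 410/10 = 41
Training per fold = 410 - 41 = 369

369


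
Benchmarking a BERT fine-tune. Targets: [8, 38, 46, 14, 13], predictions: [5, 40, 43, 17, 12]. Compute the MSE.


Squared errors: (8-5)²=9, (38-40)²=4, (46-43)²=9, (14-17)²=9, (13-12)²=1
Sum = 32
MSE = 32/5 = 32/5

32/5


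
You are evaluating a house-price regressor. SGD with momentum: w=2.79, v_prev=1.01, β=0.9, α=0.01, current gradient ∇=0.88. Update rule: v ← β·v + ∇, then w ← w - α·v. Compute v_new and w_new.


v_new = 0.9·1.01 + 0.88 = 0.909 + 0.88 = 1.789
w_new = 2.79 - 0.01·1.789 = 2.79 - 0.01789 = 2.77211

v_new=1.789, w_new=2.77211


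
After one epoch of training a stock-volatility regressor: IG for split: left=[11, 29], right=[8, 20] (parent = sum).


Parent = [19, 49], H_parent = 0.8546
H_left = 0.8485 (n=40), H_right = 0.8631 (n=28)
H_children = (40/68)·0.8485 + (28/68)·0.8631 = 0.8545
IG = 0.8546 - 0.8545 = 0.0001

0.0001


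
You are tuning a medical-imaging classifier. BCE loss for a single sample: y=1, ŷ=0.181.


BCE = -[y·ln(p) + (1-y)·ln(1-p)]
= -1·ln(0.181) - 0
= -ln(0.181) = 1.7093

1.7093


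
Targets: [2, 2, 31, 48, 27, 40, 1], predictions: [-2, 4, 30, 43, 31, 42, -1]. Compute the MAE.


Absolute errors: |2+ 2|=4, |2-4|=2, |31-30|=1, |48-43|=5, |27-31|=4, |40-42|=2, |1+ 1|=2
Sum = 20
MAE = 20/7 = 20/7

20/7


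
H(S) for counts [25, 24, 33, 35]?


Probabilities: [25/117, 24/117, 33/117, 35/117] ≈ [0.2137, 0.2051, 0.2821, 0.2991]
H = -((25/117)·log₂(25/117) + (24/117)·log₂(24/117) + (33/117)·log₂(33/117) + (35/117)·log₂(35/117))
  = 1.9804 bits

1.9804 bits


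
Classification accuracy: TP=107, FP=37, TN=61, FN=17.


Accuracy = (TP+TN)/(TP+TN+FP+FN)
= (107+61)/(222)
= 168/222 = 75.68%

75.68%


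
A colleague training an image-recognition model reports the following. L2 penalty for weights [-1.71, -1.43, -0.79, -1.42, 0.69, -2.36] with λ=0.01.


‖w‖₂² = (-1.71)² + (-1.43)² + (-0.79)² + (-1.42)² + (0.69)² + (-2.36)²
     = 2.9241 + 2.0449 + 0.6241 + 2.0164 + 0.4761 + 5.5696
     = 13.6552
λ·‖w‖₂² = 0.01·13.6552 = 0.136552

0.136552


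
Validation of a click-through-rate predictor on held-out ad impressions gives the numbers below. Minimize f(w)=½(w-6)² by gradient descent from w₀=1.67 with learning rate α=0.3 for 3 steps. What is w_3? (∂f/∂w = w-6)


step 1: grad = 1.67-6 = -4.33; w = 1.67 - 0.3·(-4.33) = 2.969
step 2: grad = 2.969-6 = -3.031; w = 2.969 - 0.3·(-3.031) = 3.8783
step 3: grad = 3.8783-6 = -2.1217; w = 3.8783 - 0.3·(-2.1217) = 4.51481

4.51481


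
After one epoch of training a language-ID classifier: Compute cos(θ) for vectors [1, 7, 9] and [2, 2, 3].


A·B = 1·2 + 7·2 + 9·3 = 43
‖A‖ = √131 = 11.4455, ‖B‖ = √17 = 4.1231
cos = 43/(√131·√17) = 43/√2227 = 0.9112

0.9112


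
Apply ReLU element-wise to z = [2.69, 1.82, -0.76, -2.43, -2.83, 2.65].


ReLU(2.69) = max(0, 2.69) = 2.69
ReLU(1.82) = max(0, 1.82) = 1.82
ReLU(-0.76) = max(0, -0.76) = 0.0
ReLU(-2.43) = max(0, -2.43) = 0.0
ReLU(-2.83) = max(0, -2.83) = 0.0
ReLU(2.65) = max(0, 2.65) = 2.65
result = [2.69, 1.82, 0.0, 0.0, 0.0, 2.65]

[2.69, 1.82, 0.0, 0.0, 0.0, 2.65]


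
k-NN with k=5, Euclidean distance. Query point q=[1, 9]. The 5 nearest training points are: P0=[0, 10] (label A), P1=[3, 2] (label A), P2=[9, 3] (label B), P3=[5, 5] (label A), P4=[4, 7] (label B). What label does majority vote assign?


d(q,P0) = 1.4142  (label A)
d(q,P1) = 7.2801  (label A)
d(q,P2) = 10.0  (label B)
d(q,P3) = 5.6569  (label A)
d(q,P4) = 3.6056  (label B)
Votes: A=3, B=2
Majority → A

A


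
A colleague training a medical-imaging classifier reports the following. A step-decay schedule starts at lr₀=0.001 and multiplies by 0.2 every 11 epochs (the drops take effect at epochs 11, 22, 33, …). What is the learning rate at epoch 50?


n_drops = ⌊50/11⌋ = 4
lr = 0.001·0.2^4 = 0.001·0.0016 = 0.0000016

0.0000016


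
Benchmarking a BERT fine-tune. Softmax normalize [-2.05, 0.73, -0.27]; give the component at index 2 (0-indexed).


Exponentials: e^-2.05=0.1287, e^0.73=2.0751, e^-0.27=0.7634
Sum = 2.9672
Softmax = [0.0434, 0.6993, 0.2573]
p[2] = 0.7634/2.9672 = 0.2573

0.2573


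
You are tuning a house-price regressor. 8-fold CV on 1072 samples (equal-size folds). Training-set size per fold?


Fold size = 1072/8 = 134
Training per fold = 1072 - 134 = 938

938


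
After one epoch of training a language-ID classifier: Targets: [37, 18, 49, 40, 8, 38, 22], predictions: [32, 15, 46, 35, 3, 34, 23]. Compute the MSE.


Squared errors: (37-32)²=25, (18-15)²=9, (49-46)²=9, (40-35)²=25, (8-3)²=25, (38-34)²=16, (22-23)²=1
Sum = 110
MSE = 110/7 = 110/7

110/7


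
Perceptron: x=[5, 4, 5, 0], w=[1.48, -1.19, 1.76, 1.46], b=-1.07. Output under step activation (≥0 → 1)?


z = (5)·(1.48) + (4)·(-1.19) + (5)·(1.76) + (0)·(1.46) - 1.07
  = 10.37
step(z) = 1 (z≥0)

1


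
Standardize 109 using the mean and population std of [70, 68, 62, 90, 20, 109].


μ = 69.8333, σ = 27.3521
z = (109 - 69.8333)/27.3521 = 1.4319

1.4319


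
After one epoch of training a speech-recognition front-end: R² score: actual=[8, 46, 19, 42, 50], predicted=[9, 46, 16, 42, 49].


ȳ = 33
SS_res = Σ(y-ŷ)² = 11
SS_tot = Σ(y-ȳ)² = 1360
R² = 1 - SS_res/SS_tot = 1 - 0.0081 = 0.9919

0.9919


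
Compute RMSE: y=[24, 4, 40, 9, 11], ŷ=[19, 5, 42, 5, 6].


MSE = 71/5 = 14.2
RMSE = √(71/5) = 3.7683

3.7683


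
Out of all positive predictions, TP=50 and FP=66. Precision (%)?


Precision = TP/(TP+FP)
= 50/(50+66)
= 50/116 = 43.1%

43.1%


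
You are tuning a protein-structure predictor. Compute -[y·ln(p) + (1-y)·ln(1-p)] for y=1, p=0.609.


BCE = -[y·ln(p) + (1-y)·ln(1-p)]
= -1·ln(0.609) - 0
= -ln(0.609) = 0.4959

0.4959


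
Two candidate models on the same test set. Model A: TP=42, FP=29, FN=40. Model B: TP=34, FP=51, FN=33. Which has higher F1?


Model A: P=42/71=0.5915, R=42/82=0.5122, F1=2PR/(P+R)=2TP/(2TP+FP+FN)=84/153=0.549
Model B: P=34/85=0.4, R=34/67=0.5075, F1=2PR/(P+R)=2TP/(2TP+FP+FN)=68/152=0.4474
0.549 > 0.4474 → Model A

Model A


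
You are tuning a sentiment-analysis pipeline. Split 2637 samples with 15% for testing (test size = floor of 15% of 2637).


Test = ⌊2637·15/100⌋ = 395
Train = 2637 - 395 = 2242

Train: 2242, Test: 395


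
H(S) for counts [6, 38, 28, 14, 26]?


Probabilities: [6/112, 38/112, 28/112, 14/112, 26/112] ≈ [0.0536, 0.3393, 0.25, 0.125, 0.2321]
H = -((6/112)·log₂(6/112) + (38/112)·log₂(38/112) + (28/112)·log₂(28/112) + (14/112)·log₂(14/112) + (26/112)·log₂(26/112))
  = 2.1194 bits

2.1194 bits


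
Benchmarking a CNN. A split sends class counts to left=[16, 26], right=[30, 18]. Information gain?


Parent = [46, 44], H_parent = 0.9996
H_left = 0.9587 (n=42), H_right = 0.9544 (n=48)
H_children = (42/90)·0.9587 + (48/90)·0.9544 = 0.9564
IG = 0.9996 - 0.9564 = 0.0432

0.0432


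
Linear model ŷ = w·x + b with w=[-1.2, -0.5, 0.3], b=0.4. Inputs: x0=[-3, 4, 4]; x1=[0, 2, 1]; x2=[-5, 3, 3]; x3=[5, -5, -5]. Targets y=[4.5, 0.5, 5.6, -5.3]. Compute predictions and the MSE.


ŷ0 = (-1.2)·(-3) + (-0.5)·(4) + (0.3)·(4) + 0.4 = 3.2
ŷ1 = (-1.2)·(0) + (-0.5)·(2) + (0.3)·(1) + 0.4 = -0.3
ŷ2 = (-1.2)·(-5) + (-0.5)·(3) + (0.3)·(3) + 0.4 = 5.8
ŷ3 = (-1.2)·(5) + (-0.5)·(-5) + (0.3)·(-5) + 0.4 = -4.6
errors² = [1.69, 0.64, 0.04, 0.49]
MSE = 2.8600/4 = 0.715

0.715


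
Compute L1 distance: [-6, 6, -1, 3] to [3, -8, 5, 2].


d = |-6-3| + |6+ 8| + |-1-5| + |3-2|
  = 9 + 14 + 6 + 1
  = 30

30


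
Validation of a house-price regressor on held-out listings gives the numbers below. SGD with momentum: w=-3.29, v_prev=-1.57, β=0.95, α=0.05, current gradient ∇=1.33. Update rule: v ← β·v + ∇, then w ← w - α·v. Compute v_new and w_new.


v_new = 0.95·-1.57 + 1.33 = -1.4915 + 1.33 = -0.1615
w_new = -3.29 - 0.05·-0.1615 = -3.29 + 0.008075 = -3.281925

v_new=-0.1615, w_new=-3.281925


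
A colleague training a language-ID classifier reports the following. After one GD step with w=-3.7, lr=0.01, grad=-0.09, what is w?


w_new = w - α·∇
= -3.7 - 0.01·-0.09
= -3.7 + 0.0009
= -3.6991

-3.6991


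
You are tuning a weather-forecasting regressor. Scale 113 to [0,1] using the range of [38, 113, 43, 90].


min=38, max=113
(113-38)/(113-38) = 75/75 = 1.0

1.0


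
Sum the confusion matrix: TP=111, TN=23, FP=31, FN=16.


Total = TP + TN + FP + FN
= 111 + 23 + 31 + 16
= 181
(Predicted positive: 142, predicted negative: 39)

181


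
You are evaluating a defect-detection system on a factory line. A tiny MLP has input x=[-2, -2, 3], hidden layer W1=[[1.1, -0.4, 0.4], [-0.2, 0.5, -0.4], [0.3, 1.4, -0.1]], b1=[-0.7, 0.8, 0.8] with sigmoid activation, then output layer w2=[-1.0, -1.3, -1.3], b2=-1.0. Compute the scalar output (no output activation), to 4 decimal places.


z1[0] = (1.1)·(-2) + (-0.4)·(-2) + (0.4)·(3) - 0.7 = -0.9
z1[1] = (-0.2)·(-2) + (0.5)·(-2) + (-0.4)·(3) + 0.8 = -1.0
z1[2] = (0.3)·(-2) + (1.4)·(-2) + (-0.1)·(3) + 0.8 = -2.9
h = sigmoid(z1) = [0.2891, 0.2689, 0.0522]
output = (-1.0)·(0.2891) + (-1.3)·(0.2689) + (-1.3)·(0.0522) - 1.0 = -1.7065

-1.7065


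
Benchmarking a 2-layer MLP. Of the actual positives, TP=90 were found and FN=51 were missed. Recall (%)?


Recall = TP/(TP+FN)
= 90/(90+51)
= 90/141 = 63.83%

63.83%


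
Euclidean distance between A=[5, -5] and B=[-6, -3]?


d = √((5+ 6)² + (-5+ 3)²)
  = √(121 + 4)
  = √125 = 11.1803

11.1803


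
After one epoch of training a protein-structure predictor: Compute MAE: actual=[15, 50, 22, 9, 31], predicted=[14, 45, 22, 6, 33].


Absolute errors: |15-14|=1, |50-45|=5, |22-22|=0, |9-6|=3, |31-33|=2
Sum = 11
MAE = 11/5 = 11/5

11/5


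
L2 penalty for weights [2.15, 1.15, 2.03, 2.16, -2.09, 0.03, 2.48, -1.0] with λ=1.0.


‖w‖₂² = (2.15)² + (1.15)² + (2.03)² + (2.16)² + (-2.09)² + (0.03)² + (2.48)² + (-1.0)²
     = 4.6225 + 1.3225 + 4.1209 + 4.6656 + 4.3681 + 0.0009 + 6.1504 + 1
     = 26.2509
λ·‖w‖₂² = 1.0·26.2509 = 26.2509

26.2509


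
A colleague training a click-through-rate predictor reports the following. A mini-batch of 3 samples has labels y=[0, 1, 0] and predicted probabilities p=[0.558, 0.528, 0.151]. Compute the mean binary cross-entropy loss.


L[0] = -ln(1-0.558) = -ln(0.442) = 0.8164
L[1] = -ln(0.528) = 0.6387
L[2] = -ln(1-0.151) = -ln(0.849) = 0.1637
mean = (0.8164 + 0.6387 + 0.1637)/3 = 0.5396

0.5396


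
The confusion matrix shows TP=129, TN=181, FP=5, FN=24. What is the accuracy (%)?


Accuracy = (TP+TN)/(TP+TN+FP+FN)
= (129+181)/(339)
= 310/339 = 91.45%

91.45%


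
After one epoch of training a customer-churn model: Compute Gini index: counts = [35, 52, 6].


Probabilities: [35/93, 52/93, 6/93] ≈ [0.3763, 0.5591, 0.0645]
Σpᵢ² = (1225 + 2704 + 36)/93² = 3965/8649
Gini = 1 - Σpᵢ² = 1 - 3965/8649 = 0.5416

0.5416


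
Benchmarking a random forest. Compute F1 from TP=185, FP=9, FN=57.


Precision = 185/194 = 0.9536
Recall = 185/242 = 0.7645
F1 = 2·P·R/(P+R) = 2·TP/(2·TP+FP+FN) = 370/(370+9+57) = 370/436 = 0.8486

0.8486


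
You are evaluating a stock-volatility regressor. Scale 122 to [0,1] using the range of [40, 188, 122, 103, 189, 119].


min=40, max=189
(122-40)/(189-40) = 82/149 = 0.5503

0.5503


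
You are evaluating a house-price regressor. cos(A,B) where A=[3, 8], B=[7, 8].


A·B = 3·7 + 8·8 = 85
‖A‖ = √73 = 8.544, ‖B‖ = √113 = 10.6301
cos = 85/(√73·√113) = 85/√8249 = 0.9359

0.9359


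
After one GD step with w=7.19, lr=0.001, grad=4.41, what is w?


w_new = w - α·∇
= 7.19 - 0.001·4.41
= 7.19 - 0.00441
= 7.18559

7.18559


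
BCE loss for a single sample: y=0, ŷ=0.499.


BCE = -[y·ln(p) + (1-y)·ln(1-p)]
= -0 - 1·ln(1-0.499)
= -ln(0.501) = 0.6911

0.6911


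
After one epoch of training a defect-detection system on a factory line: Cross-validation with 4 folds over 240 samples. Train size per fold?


Fold size = 240/4 = 60
Training per fold = 240 - 60 = 180

180


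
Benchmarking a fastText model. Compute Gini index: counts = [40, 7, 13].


Probabilities: [40/60, 7/60, 13/60] ≈ [0.6667, 0.1167, 0.2167]
Σpᵢ² = (1600 + 49 + 169)/60² = 1818/3600
Gini = 1 - Σpᵢ² = 1 - 1818/3600 = 0.495

0.495


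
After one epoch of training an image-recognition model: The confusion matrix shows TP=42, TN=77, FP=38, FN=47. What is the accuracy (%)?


Accuracy = (TP+TN)/(TP+TN+FP+FN)
= (42+77)/(204)
= 119/204 = 58.33%

58.33%


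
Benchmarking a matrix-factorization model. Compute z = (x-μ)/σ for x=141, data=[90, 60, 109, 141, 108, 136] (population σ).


μ = 107.3333, σ = 27.3841
z = (141 - 107.3333)/27.3841 = 1.2294

1.2294


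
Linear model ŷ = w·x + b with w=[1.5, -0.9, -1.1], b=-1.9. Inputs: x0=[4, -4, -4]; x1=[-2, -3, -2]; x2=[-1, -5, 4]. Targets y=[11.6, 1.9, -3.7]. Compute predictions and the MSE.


ŷ0 = (1.5)·(4) + (-0.9)·(-4) + (-1.1)·(-4) - 1.9 = 12.1
ŷ1 = (1.5)·(-2) + (-0.9)·(-3) + (-1.1)·(-2) - 1.9 = 0.0
ŷ2 = (1.5)·(-1) + (-0.9)·(-5) + (-1.1)·(4) - 1.9 = -3.3
errors² = [0.25, 3.61, 0.16]
MSE = 4.0200/3 = 1.34

1.34


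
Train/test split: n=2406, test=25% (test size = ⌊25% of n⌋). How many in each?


Test = ⌊2406·25/100⌋ = 601
Train = 2406 - 601 = 1805

Train: 1805, Test: 601


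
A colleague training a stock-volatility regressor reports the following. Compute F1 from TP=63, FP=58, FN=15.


Precision = 63/121 = 0.5207
Recall = 63/78 = 0.8077
F1 = 2·P·R/(P+R) = 2·TP/(2·TP+FP+FN) = 126/(126+58+15) = 126/199 = 0.6332

0.6332


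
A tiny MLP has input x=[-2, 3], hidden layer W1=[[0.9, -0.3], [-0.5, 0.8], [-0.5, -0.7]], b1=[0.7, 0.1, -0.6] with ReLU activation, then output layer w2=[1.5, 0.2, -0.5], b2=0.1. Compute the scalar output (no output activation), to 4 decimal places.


z1[0] = (0.9)·(-2) + (-0.3)·(3) + 0.7 = -2.0
z1[1] = (-0.5)·(-2) + (0.8)·(3) + 0.1 = 3.5
z1[2] = (-0.5)·(-2) + (-0.7)·(3) - 0.6 = -1.7
h = ReLU(z1) = [0.0, 3.5, 0.0]
output = (1.5)·(0.0) + (0.2)·(3.5) + (-0.5)·(0.0) + 0.1 = 0.8

0.8


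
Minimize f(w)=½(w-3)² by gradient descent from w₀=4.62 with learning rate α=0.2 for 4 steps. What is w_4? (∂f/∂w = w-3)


step 1: grad = 4.62-3 = 1.62; w = 4.62 - 0.2·(1.62) = 4.296
step 2: grad = 4.296-3 = 1.296; w = 4.296 - 0.2·(1.296) = 4.0368
step 3: grad = 4.0368-3 = 1.0368; w = 4.0368 - 0.2·(1.0368) = 3.82944
step 4: grad = 3.82944-3 = 0.82944; w = 3.82944 - 0.2·(0.82944) = 3.663552

3.663552


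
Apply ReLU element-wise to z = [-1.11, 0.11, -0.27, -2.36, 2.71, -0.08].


ReLU(-1.11) = max(0, -1.11) = 0.0
ReLU(0.11) = max(0, 0.11) = 0.11
ReLU(-0.27) = max(0, -0.27) = 0.0
ReLU(-2.36) = max(0, -2.36) = 0.0
ReLU(2.71) = max(0, 2.71) = 2.71
ReLU(-0.08) = max(0, -0.08) = 0.0
result = [0.0, 0.11, 0.0, 0.0, 2.71, 0.0]

[0.0, 0.11, 0.0, 0.0, 2.71, 0.0]


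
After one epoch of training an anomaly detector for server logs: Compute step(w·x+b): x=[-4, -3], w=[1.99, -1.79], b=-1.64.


z = (-4)·(1.99) + (-3)·(-1.79) - 1.64
  = -4.23
step(z) = 0 (z<0)

0


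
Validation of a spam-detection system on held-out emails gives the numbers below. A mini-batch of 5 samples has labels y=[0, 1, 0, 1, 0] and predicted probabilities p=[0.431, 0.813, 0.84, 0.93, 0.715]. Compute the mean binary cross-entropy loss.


L[0] = -ln(1-0.431) = -ln(0.569) = 0.5639
L[1] = -ln(0.813) = 0.207
L[2] = -ln(1-0.84) = -ln(0.16) = 1.8326
L[3] = -ln(0.93) = 0.0726
L[4] = -ln(1-0.715) = -ln(0.285) = 1.2553
mean = (0.5639 + 0.207 + 1.8326 + 0.0726 + 1.2553)/5 = 0.7863

0.7863


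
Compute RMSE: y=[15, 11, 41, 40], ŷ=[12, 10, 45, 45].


MSE = 51/4 = 12.75
RMSE = √(51/4) = 3.5707

3.5707


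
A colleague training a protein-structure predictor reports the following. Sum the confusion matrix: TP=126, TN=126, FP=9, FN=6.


Total = TP + TN + FP + FN
= 126 + 126 + 9 + 6
= 267
(Predicted positive: 135, predicted negative: 132)

267


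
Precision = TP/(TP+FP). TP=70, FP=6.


Precision = TP/(TP+FP)
= 70/(70+6)
= 70/76 = 92.11%

92.11%


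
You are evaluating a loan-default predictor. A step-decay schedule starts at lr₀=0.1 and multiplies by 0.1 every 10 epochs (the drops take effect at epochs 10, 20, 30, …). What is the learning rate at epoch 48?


n_drops = ⌊48/10⌋ = 4
lr = 0.1·0.1^4 = 0.1·0.0001 = 0.00001

0.00001


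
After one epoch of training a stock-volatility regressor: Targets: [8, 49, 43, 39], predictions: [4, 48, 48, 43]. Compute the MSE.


Squared errors: (8-4)²=16, (49-48)²=1, (43-48)²=25, (39-43)²=16
Sum = 58
MSE = 58/4 = 29/2

29/2


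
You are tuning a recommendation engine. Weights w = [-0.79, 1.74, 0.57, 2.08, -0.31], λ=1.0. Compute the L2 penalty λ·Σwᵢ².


‖w‖₂² = (-0.79)² + (1.74)² + (0.57)² + (2.08)² + (-0.31)²
     = 0.6241 + 3.0276 + 0.3249 + 4.3264 + 0.0961
     = 8.3991
λ·‖w‖₂² = 1.0·8.3991 = 8.3991

8.3991


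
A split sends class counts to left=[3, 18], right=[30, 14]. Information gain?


Parent = [33, 32], H_parent = 0.9998
H_left = 0.5917 (n=21), H_right = 0.9024 (n=44)
H_children = (21/65)·0.5917 + (44/65)·0.9024 = 0.802
IG = 0.9998 - 0.802 = 0.1978

0.1978


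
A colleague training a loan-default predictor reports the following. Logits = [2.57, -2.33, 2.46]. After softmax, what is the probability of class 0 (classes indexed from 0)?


Exponentials: e^2.57=13.0658, e^-2.33=0.0973, e^2.46=11.7048
Sum = 24.8679
Softmax = [0.5254, 0.0039, 0.4707]
p[0] = 13.0658/24.8679 = 0.5254

0.5254
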